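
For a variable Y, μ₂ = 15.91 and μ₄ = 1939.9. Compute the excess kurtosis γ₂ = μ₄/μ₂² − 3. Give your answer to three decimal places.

4.664

μ₂² = 15.91² = 253.12810
μ₄/μ₂² = 1939.9 / 253.12810 = 7.66371
γ₂ = 7.66371 − 3 ≈ 4.664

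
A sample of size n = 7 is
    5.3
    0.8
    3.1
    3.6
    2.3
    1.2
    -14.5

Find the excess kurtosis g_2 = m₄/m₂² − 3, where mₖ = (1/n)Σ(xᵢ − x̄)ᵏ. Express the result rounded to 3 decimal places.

x̄ = 0.2571
Σ(xᵢ − x̄)² = 267.8171 ⇒ m₂ = 38.25959
Σ(xᵢ − x̄)⁴ = 48280.3839 ⇒ m₄ = 6897.19770
m₂² = 1463.79637
g_2 = m₄/m₂² − 3 = 4.71186 − 3 ≈ 1.712

1.712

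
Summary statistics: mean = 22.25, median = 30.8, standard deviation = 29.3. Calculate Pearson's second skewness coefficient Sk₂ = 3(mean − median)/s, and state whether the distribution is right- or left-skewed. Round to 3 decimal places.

-0.875, left-skewed

Sk₂ = 3(22.25 − 30.8) / 29.3 = 3 × -8.5500 / 29.3
    = -25.6500 / 29.3 ≈ -0.875
Sk₂ < 0 ⇒ mean < median ⇒ left-skewed (negative skew).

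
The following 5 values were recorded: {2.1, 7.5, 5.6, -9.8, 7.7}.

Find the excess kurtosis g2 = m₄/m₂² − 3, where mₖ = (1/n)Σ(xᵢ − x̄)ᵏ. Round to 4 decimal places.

x̄ = 2.6200
Σ(xᵢ − x̄)² = 213.0280 ⇒ m₂ = 42.60560
Σ(xᵢ − x̄)⁴ = 25107.0675 ⇒ m₄ = 5021.41350
m₂² = 1815.23715
g2 = m₄/m₂² − 3 = 2.76626 − 3 ≈ -0.2337

-0.2337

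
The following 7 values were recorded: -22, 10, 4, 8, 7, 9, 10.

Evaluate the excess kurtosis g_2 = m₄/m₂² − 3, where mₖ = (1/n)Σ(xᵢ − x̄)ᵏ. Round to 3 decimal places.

1.861

x̄ = 3.7143
Σ(xᵢ − x̄)² = 797.4286 ⇒ m₂ = 113.91837
Σ(xᵢ − x̄)⁴ = 441574.4315 ⇒ m₄ = 63082.06164
m₂² = 12977.39442
g_2 = m₄/m₂² − 3 = 4.86092 − 3 ≈ 1.861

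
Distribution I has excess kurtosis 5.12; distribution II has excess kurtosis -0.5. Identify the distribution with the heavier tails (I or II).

I

Higher excess kurtosis ⇒ heavier tails relative to the normal distribution.
5.12 vs -0.5: the larger is 5.12, so I has heavier tails. (I is leptokurtic — heavier-than-normal tails; the other is platykurtic.)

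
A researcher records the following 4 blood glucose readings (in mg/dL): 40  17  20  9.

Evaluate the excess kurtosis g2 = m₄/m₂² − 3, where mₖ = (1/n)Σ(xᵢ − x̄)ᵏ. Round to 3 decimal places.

-0.908

x̄ = 21.5000
Σ(xᵢ − x̄)² = 521.0000 ⇒ m₂ = 130.25000
Σ(xᵢ − x̄)⁴ = 141964.2500 ⇒ m₄ = 35491.06250
m₂² = 16965.06250
g2 = m₄/m₂² − 3 = 2.09201 − 3 ≈ -0.908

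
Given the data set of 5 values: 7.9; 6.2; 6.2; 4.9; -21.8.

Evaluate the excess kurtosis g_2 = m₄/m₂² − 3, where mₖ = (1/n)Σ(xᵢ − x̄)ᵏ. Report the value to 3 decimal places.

0.215

x̄ = 0.6800
Σ(xᵢ − x̄)² = 636.2280 ⇒ m₂ = 127.24560
Σ(xᵢ − x̄)⁴ = 260270.4265 ⇒ m₄ = 52054.08531
m₂² = 16191.44272
g_2 = m₄/m₂² − 3 = 3.21491 − 3 ≈ 0.215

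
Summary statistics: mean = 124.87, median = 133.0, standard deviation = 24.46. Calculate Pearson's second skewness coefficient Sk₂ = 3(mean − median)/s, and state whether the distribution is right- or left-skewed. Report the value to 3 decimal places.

Sk₂ = 3(124.87 − 133.0) / 24.46 = 3 × -8.1300 / 24.46
    = -24.3900 / 24.46 ≈ -0.997
Sk₂ < 0 ⇒ mean < median ⇒ left-skewed (negative skew).

-0.997, left-skewed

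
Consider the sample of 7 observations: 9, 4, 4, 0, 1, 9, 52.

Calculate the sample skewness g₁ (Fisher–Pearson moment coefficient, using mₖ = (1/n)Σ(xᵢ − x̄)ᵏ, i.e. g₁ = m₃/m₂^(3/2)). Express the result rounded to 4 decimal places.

1.8876

x̄ = (9 + 4 + 4 + 0 + 1 + 9 + 52) / 7 = 11.2857
deviations (xᵢ − x̄): -2.2857, -7.2857, -7.2857, -11.2857, -10.2857, -2.2857, 40.7143
Σ(xᵢ − x̄)² = 2007.4286 ⇒ m₂ = 2007.4286/7 = 286.77551
Σ(xᵢ − x̄)³ = 64167.1837 ⇒ m₃ = 64167.1837/7 = 9166.74052
m₂^(3/2) = 286.77551^(1.5) = 4856.38481
g₁ = m₃ / m₂^(3/2) = 9166.74052 / 4856.38481 ≈ 1.8876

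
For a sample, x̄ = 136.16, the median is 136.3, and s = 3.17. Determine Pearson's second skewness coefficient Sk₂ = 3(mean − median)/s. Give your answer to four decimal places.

-0.1325

Sk₂ = 3(136.16 − 136.3) / 3.17 = 3 × -0.1400 / 3.17
    = -0.4200 / 3.17 ≈ -0.1325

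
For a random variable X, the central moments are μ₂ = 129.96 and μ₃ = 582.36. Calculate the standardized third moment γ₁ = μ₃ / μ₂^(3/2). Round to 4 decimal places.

0.3931

σ = √μ₂ = √129.96 = 11.40000
σ³ = μ₂^(3/2) = 1481.54400
γ₁ = μ₃/σ³ = 582.36 / 1481.54400 ≈ 0.3931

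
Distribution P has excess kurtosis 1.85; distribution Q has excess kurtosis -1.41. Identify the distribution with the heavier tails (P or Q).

P

Higher excess kurtosis ⇒ heavier tails relative to the normal distribution.
1.85 vs -1.41: the larger is 1.85, so P has heavier tails. (P is leptokurtic — heavier-than-normal tails; the other is platykurtic.)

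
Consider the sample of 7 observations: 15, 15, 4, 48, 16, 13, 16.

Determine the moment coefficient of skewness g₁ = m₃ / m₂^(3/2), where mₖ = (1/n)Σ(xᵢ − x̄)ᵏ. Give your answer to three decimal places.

1.606

x̄ = (15 + 15 + 4 + 48 + 16 + 13 + 16) / 7 = 18.1429
deviations (xᵢ − x̄): -3.1429, -3.1429, -14.1429, 29.8571, -2.1429, -5.1429, -2.1429
Σ(xᵢ − x̄)² = 1146.8571 ⇒ m₂ = 1146.8571/7 = 163.83673
Σ(xᵢ − x̄)³ = 23569.4694 ⇒ m₃ = 23569.4694/7 = 3367.06706
m₂^(3/2) = 163.83673^(1.5) = 2097.08931
g₁ = m₃ / m₂^(3/2) = 3367.06706 / 2097.08931 ≈ 1.606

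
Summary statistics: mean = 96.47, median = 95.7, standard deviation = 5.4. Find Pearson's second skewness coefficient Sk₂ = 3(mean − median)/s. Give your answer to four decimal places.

Sk₂ = 3(96.47 − 95.7) / 5.4 = 3 × 0.7700 / 5.4
    = 2.3100 / 5.4 ≈ 0.4278

0.4278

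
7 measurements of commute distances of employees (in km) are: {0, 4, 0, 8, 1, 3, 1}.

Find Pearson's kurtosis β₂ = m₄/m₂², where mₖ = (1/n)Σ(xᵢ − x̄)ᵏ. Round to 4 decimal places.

x̄ = 2.4286
Σ(xᵢ − x̄)² = 49.7143 ⇒ m₂ = 7.10204
Σ(xᵢ − x̄)⁴ = 1047.6385 ⇒ m₄ = 149.66264
m₂² = 50.43898
β₂ = m₄/m₂² = 149.66264 / 50.43898 ≈ 2.9672

2.9672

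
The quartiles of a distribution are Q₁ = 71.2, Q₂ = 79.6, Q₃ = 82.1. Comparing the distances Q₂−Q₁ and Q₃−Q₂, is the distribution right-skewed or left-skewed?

Q₂ − Q₁ = 8.4;  Q₃ − Q₂ = 2.5
Q₂ − Q₁ > Q₃ − Q₂ ⇒ the lower half is more spread out ⇒ left-skewed.

left-skewed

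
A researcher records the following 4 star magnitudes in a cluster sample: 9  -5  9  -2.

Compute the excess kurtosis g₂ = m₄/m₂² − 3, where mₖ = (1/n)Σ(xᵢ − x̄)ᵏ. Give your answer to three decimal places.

x̄ = 2.7500
Σ(xᵢ − x̄)² = 160.7500 ⇒ m₂ = 40.18750
Σ(xᵢ − x̄)⁴ = 7168.3281 ⇒ m₄ = 1792.08203
m₂² = 1615.03516
g₂ = m₄/m₂² − 3 = 1.10962 − 3 ≈ -1.890

-1.890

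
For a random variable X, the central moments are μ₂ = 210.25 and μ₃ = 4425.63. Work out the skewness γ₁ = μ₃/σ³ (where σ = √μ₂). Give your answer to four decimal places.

σ = √μ₂ = √210.25 = 14.50000
σ³ = μ₂^(3/2) = 3048.62500
γ₁ = μ₃/σ³ = 4425.63 / 3048.62500 ≈ 1.4517

1.4517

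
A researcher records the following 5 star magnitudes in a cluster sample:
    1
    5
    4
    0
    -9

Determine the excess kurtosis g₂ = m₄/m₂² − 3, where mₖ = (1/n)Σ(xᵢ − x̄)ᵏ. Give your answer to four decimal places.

-0.3794

x̄ = 0.2000
Σ(xᵢ − x̄)² = 122.8000 ⇒ m₂ = 24.56000
Σ(xᵢ − x̄)⁴ = 7903.6960 ⇒ m₄ = 1580.73920
m₂² = 603.19360
g₂ = m₄/m₂² − 3 = 2.62062 − 3 ≈ -0.3794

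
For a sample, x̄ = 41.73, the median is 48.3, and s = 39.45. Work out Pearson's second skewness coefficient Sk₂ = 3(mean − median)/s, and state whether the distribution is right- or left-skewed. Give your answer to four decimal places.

Sk₂ = 3(41.73 − 48.3) / 39.45 = 3 × -6.5700 / 39.45
    = -19.7100 / 39.45 ≈ -0.4996
Sk₂ < 0 ⇒ mean < median ⇒ left-skewed (negative skew).

-0.4996, left-skewed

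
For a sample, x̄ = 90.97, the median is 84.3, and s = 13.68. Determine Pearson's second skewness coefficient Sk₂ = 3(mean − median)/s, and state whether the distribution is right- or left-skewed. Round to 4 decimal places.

1.4627, right-skewed

Sk₂ = 3(90.97 − 84.3) / 13.68 = 3 × 6.6700 / 13.68
    = 20.0100 / 13.68 ≈ 1.4627
Sk₂ > 0 ⇒ mean > median ⇒ right-skewed (positive skew).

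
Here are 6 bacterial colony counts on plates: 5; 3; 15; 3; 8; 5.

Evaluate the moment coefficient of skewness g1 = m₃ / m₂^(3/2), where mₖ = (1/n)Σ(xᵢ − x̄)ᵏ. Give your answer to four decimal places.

1.2213

x̄ = (5 + 3 + 15 + 3 + 8 + 5) / 6 = 6.5000
deviations (xᵢ − x̄): -1.5000, -3.5000, 8.5000, -3.5000, 1.5000, -1.5000
Σ(xᵢ − x̄)² = 103.5000 ⇒ m₂ = 103.5000/6 = 17.25000
Σ(xᵢ − x̄)³ = 525.0000 ⇒ m₃ = 525.0000/6 = 87.50000
m₂^(3/2) = 17.25000^(1.5) = 71.64463
g1 = m₃ / m₂^(3/2) = 87.50000 / 71.64463 ≈ 1.2213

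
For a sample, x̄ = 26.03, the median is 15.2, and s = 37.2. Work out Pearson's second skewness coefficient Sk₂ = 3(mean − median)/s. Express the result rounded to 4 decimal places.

Sk₂ = 3(26.03 − 15.2) / 37.2 = 3 × 10.8300 / 37.2
    = 32.4900 / 37.2 ≈ 0.8734

0.8734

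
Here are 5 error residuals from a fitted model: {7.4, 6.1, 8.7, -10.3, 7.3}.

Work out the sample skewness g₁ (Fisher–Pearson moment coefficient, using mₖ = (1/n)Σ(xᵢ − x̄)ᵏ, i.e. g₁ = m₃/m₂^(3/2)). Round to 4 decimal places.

-1.4499

x̄ = (7.4 + 6.1 + 8.7 - 10.3 + 7.3) / 5 = 3.8400
deviations (xᵢ − x̄): 3.5600, 2.2600, 4.8600, -14.1400, 3.4600
Σ(xᵢ − x̄)² = 253.3120 ⇒ m₂ = 253.3120/5 = 50.66240
Σ(xᵢ − x̄)³ = -2614.2718 ⇒ m₃ = -2614.2718/5 = -522.85435
m₂^(3/2) = 50.66240^(1.5) = 360.60242
g₁ = m₃ / m₂^(3/2) = -522.85435 / 360.60242 ≈ -1.4499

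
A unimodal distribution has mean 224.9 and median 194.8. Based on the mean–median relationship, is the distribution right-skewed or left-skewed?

right-skewed

mean − median = 224.9 − 194.8 = 30.1
mean > median ⇒ the longer tail is on the right ⇒ right-skewed (positively skewed).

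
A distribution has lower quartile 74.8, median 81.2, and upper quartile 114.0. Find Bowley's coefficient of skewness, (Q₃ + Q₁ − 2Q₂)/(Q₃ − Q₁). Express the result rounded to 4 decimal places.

0.6735

numerator: Q₃ + Q₁ − 2Q₂ = 114.0 + 74.8 − 2×81.2 = 26.4000
denominator: Q₃ − Q₁ = 114.0 − 74.8 = 39.2000
Bowley skewness = 26.4000 / 39.2000 ≈ 0.6735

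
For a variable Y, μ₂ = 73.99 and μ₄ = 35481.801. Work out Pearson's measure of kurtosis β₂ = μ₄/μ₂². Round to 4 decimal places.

6.4813

μ₂² = 73.99² = 5474.52010
μ₄/μ₂² = 35481.801 / 5474.52010 = 6.48126
β₂ ≈ 6.4813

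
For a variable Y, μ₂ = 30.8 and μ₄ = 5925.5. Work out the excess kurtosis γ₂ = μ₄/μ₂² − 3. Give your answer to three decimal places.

3.246

μ₂² = 30.8² = 948.64000
μ₄/μ₂² = 5925.5 / 948.64000 = 6.24631
γ₂ = 6.24631 − 3 ≈ 3.246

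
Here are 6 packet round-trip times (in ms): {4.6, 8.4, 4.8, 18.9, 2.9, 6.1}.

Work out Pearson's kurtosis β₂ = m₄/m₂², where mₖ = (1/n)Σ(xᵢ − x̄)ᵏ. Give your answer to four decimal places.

x̄ = 7.6167
Σ(xᵢ − x̄)² = 169.5083 ⇒ m₂ = 28.25139
Σ(xᵢ − x̄)⁴ = 16855.1071 ⇒ m₄ = 2809.18452
m₂² = 798.14097
β₂ = m₄/m₂² = 2809.18452 / 798.14097 ≈ 3.5197

3.5197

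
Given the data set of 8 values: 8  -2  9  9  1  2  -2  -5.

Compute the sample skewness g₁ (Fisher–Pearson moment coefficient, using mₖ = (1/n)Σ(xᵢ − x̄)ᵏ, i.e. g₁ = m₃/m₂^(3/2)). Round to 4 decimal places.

0.0976

x̄ = (8 - 2 + 9 + 9 + 1 + 2 - 2 - 5) / 8 = 2.5000
deviations (xᵢ − x̄): 5.5000, -4.5000, 6.5000, 6.5000, -1.5000, -0.5000, -4.5000, -7.5000
Σ(xᵢ − x̄)² = 214.0000 ⇒ m₂ = 214.0000/8 = 26.75000
Σ(xᵢ − x̄)³ = 108.0000 ⇒ m₃ = 108.0000/8 = 13.50000
m₂^(3/2) = 26.75000^(1.5) = 138.35208
g₁ = m₃ / m₂^(3/2) = 13.50000 / 138.35208 ≈ 0.0976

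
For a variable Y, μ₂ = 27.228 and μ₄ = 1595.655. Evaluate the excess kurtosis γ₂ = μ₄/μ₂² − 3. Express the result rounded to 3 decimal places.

-0.848

μ₂² = 27.228² = 741.36398
μ₄/μ₂² = 1595.655 / 741.36398 = 2.15232
γ₂ = 2.15232 − 3 ≈ -0.848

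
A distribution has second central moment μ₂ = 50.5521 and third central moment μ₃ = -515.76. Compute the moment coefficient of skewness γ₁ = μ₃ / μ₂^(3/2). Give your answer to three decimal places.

-1.435

σ = √μ₂ = √50.5521 = 7.11000
σ³ = μ₂^(3/2) = 359.42543
γ₁ = μ₃/σ³ = -515.76 / 359.42543 ≈ -1.435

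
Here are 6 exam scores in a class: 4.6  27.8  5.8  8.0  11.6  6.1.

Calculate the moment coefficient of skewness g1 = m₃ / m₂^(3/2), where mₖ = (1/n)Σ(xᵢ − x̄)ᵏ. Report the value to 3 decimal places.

1.503

x̄ = (4.6 + 27.8 + 5.8 + 8.0 + 11.6 + 6.1) / 6 = 10.6500
deviations (xᵢ − x̄): -6.0500, 17.1500, -4.8500, -2.6500, 0.9500, -4.5500
Σ(xᵢ − x̄)² = 382.8750 ⇒ m₂ = 382.8750/6 = 63.81250
Σ(xᵢ − x̄)³ = 4596.7230 ⇒ m₃ = 4596.7230/6 = 766.12050
m₂^(3/2) = 63.81250^(1.5) = 509.75165
g1 = m₃ / m₂^(3/2) = 766.12050 / 509.75165 ≈ 1.503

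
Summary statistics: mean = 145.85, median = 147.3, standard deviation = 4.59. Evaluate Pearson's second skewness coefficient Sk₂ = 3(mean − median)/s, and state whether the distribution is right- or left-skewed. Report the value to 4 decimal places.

-0.9477, left-skewed

Sk₂ = 3(145.85 − 147.3) / 4.59 = 3 × -1.4500 / 4.59
    = -4.3500 / 4.59 ≈ -0.9477
Sk₂ < 0 ⇒ mean < median ⇒ left-skewed (negative skew).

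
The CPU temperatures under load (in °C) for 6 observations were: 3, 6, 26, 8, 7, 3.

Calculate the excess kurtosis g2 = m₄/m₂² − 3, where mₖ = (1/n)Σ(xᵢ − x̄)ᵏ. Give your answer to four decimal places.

0.8108

x̄ = 8.8333
Σ(xᵢ − x̄)² = 374.8333 ⇒ m₂ = 62.47222
Σ(xᵢ − x̄)⁴ = 89236.8194 ⇒ m₄ = 14872.80324
m₂² = 3902.77855
g2 = m₄/m₂² − 3 = 3.81082 − 3 ≈ 0.8108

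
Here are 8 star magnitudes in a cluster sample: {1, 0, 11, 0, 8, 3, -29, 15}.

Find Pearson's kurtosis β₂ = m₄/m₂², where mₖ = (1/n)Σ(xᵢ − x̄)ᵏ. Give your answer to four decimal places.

4.4605

x̄ = 1.1250
Σ(xᵢ − x̄)² = 1250.8750 ⇒ m₂ = 156.35938
Σ(xᵢ − x̄)⁴ = 872405.7754 ⇒ m₄ = 109050.72192
m₂² = 24448.25415
β₂ = m₄/m₂² = 109050.72192 / 24448.25415 ≈ 4.4605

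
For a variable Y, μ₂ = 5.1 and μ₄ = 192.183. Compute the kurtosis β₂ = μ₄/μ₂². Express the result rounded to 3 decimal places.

7.389

μ₂² = 5.1² = 26.01000
μ₄/μ₂² = 192.183 / 26.01000 = 7.38881
β₂ ≈ 7.389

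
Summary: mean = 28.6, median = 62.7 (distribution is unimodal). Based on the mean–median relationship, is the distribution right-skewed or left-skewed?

mean − median = 28.6 − 62.7 = -34.1
mean < median ⇒ the longer tail is on the left ⇒ left-skewed (negatively skewed).

left-skewed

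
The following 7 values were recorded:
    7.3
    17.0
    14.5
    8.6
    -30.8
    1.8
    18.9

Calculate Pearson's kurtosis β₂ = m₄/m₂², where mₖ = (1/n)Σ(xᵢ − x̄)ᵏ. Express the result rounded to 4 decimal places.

x̄ = 5.3286
Σ(xᵢ − x̄)² = 1736.8343 ⇒ m₂ = 248.11918
Σ(xᵢ − x̄)⁴ = 1763579.5046 ⇒ m₄ = 251939.92923
m₂² = 61563.12931
β₂ = m₄/m₂² = 251939.92923 / 61563.12931 ≈ 4.0924

4.0924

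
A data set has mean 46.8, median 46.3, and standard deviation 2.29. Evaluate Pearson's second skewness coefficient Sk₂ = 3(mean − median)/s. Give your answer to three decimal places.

Sk₂ = 3(46.8 − 46.3) / 2.29 = 3 × 0.5000 / 2.29
    = 1.5000 / 2.29 ≈ 0.655

0.655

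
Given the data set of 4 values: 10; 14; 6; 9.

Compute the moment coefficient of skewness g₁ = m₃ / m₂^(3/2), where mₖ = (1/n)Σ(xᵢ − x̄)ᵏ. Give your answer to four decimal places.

x̄ = (10 + 14 + 6 + 9) / 4 = 9.7500
deviations (xᵢ − x̄): 0.2500, 4.2500, -3.7500, -0.7500
Σ(xᵢ − x̄)² = 32.7500 ⇒ m₂ = 32.7500/4 = 8.18750
Σ(xᵢ − x̄)³ = 23.6250 ⇒ m₃ = 23.6250/4 = 5.90625
m₂^(3/2) = 8.18750^(1.5) = 23.42756
g₁ = m₃ / m₂^(3/2) = 5.90625 / 23.42756 ≈ 0.2521

0.2521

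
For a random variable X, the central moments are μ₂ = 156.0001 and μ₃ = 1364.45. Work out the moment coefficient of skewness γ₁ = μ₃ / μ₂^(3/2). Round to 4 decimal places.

0.7003

σ = √μ₂ = √156.0001 = 12.49000
σ³ = μ₂^(3/2) = 1948.44125
γ₁ = μ₃/σ³ = 1364.45 / 1948.44125 ≈ 0.7003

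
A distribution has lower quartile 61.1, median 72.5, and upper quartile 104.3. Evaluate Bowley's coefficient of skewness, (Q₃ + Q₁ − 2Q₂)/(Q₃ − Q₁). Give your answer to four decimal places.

numerator: Q₃ + Q₁ − 2Q₂ = 104.3 + 61.1 − 2×72.5 = 20.4000
denominator: Q₃ − Q₁ = 104.3 − 61.1 = 43.2000
Bowley skewness = 20.4000 / 43.2000 ≈ 0.4722

0.4722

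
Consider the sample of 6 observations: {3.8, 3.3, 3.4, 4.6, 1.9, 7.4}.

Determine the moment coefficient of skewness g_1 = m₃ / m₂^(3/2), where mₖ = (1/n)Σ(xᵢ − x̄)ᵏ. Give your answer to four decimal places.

x̄ = (3.8 + 3.3 + 3.4 + 4.6 + 1.9 + 7.4) / 6 = 4.0667
deviations (xᵢ − x̄): -0.2667, -0.7667, -0.6667, 0.5333, -2.1667, 3.3333
Σ(xᵢ − x̄)² = 17.1933 ⇒ m₂ = 17.1933/6 = 2.86556
Σ(xᵢ − x̄)³ = 26.2516 ⇒ m₃ = 26.2516/6 = 4.37526
m₂^(3/2) = 2.86556^(1.5) = 4.85080
g_1 = m₃ / m₂^(3/2) = 4.37526 / 4.85080 ≈ 0.9020

0.9020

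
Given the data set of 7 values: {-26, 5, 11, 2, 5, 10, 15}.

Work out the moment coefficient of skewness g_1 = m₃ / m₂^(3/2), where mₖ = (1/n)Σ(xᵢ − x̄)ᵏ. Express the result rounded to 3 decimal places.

-1.600

x̄ = (-26 + 5 + 11 + 2 + 5 + 10 + 15) / 7 = 3.1429
deviations (xᵢ − x̄): -29.1429, 1.8571, 7.8571, -1.1429, 1.8571, 6.8571, 11.8571
Σ(xᵢ − x̄)² = 1106.8571 ⇒ m₂ = 1106.8571/7 = 158.12245
Σ(xᵢ − x̄)³ = -22265.3878 ⇒ m₃ = -22265.3878/7 = -3180.76968
m₂^(3/2) = 158.12245^(1.5) = 1988.33839
g_1 = m₃ / m₂^(3/2) = -3180.76968 / 1988.33839 ≈ -1.600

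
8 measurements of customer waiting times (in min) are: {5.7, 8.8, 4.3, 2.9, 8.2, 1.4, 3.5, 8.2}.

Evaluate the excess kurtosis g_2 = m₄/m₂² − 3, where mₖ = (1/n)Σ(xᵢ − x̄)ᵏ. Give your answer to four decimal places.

-1.4700

x̄ = 5.3750
Σ(xᵢ − x̄)² = 54.3950 ⇒ m₂ = 6.79938
Σ(xᵢ − x̄)⁴ = 565.8776 ⇒ m₄ = 70.73470
m₂² = 46.23150
g_2 = m₄/m₂² − 3 = 1.53001 − 3 ≈ -1.4700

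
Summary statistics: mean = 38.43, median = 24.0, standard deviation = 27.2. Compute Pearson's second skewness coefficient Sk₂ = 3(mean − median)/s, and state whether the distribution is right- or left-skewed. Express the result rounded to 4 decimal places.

1.5915, right-skewed

Sk₂ = 3(38.43 − 24.0) / 27.2 = 3 × 14.4300 / 27.2
    = 43.2900 / 27.2 ≈ 1.5915
Sk₂ > 0 ⇒ mean > median ⇒ right-skewed (positive skew).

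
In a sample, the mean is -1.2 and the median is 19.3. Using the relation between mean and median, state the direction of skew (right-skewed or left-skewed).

mean − median = -1.2 − 19.3 = -20.5
mean < median ⇒ the longer tail is on the left ⇒ left-skewed (negatively skewed).

left-skewed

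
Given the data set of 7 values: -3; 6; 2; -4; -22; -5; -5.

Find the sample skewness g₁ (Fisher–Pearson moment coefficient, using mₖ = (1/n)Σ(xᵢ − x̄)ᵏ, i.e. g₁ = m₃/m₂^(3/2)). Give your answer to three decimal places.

x̄ = (-3 + 6 + 2 - 4 - 22 - 5 - 5) / 7 = -4.4286
deviations (xᵢ − x̄): 1.4286, 10.4286, 6.4286, 0.4286, -17.5714, -0.5714, -0.5714
Σ(xᵢ − x̄)² = 461.7143 ⇒ m₂ = 461.7143/7 = 65.95918
Σ(xᵢ − x̄)³ = -4022.8163 ⇒ m₃ = -4022.8163/7 = -574.68805
m₂^(3/2) = 65.95918^(1.5) = 535.68922
g₁ = m₃ / m₂^(3/2) = -574.68805 / 535.68922 ≈ -1.073

-1.073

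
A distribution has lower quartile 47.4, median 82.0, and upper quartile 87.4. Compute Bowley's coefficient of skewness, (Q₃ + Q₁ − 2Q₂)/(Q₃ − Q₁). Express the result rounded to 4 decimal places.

numerator: Q₃ + Q₁ − 2Q₂ = 87.4 + 47.4 − 2×82.0 = -29.2000
denominator: Q₃ − Q₁ = 87.4 − 47.4 = 40.0000
Bowley skewness = -29.2000 / 40.0000 ≈ -0.7300

-0.7300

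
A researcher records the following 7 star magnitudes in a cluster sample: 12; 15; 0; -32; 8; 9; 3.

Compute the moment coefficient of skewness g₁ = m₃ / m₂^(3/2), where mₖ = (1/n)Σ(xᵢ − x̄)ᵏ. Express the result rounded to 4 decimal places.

x̄ = (12 + 15 + 0 - 32 + 8 + 9 + 3) / 7 = 2.1429
deviations (xᵢ − x̄): 9.8571, 12.8571, -2.1429, -34.1429, 5.8571, 6.8571, 0.8571
Σ(xᵢ − x̄)² = 1514.8571 ⇒ m₂ = 1514.8571/7 = 216.40816
Σ(xᵢ − x̄)³ = -36204.2449 ⇒ m₃ = -36204.2449/7 = -5172.03499
m₂^(3/2) = 216.40816^(1.5) = 3183.54108
g₁ = m₃ / m₂^(3/2) = -5172.03499 / 3183.54108 ≈ -1.6246

-1.6246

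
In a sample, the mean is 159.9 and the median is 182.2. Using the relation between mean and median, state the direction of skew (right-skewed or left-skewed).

left-skewed

mean − median = 159.9 − 182.2 = -22.3
mean < median ⇒ the longer tail is on the left ⇒ left-skewed (negatively skewed).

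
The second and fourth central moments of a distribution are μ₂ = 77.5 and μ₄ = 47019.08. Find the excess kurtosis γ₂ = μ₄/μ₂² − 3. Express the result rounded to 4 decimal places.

μ₂² = 77.5² = 6006.25000
μ₄/μ₂² = 47019.08 / 6006.25000 = 7.82836
γ₂ = 7.82836 − 3 ≈ 4.8284

4.8284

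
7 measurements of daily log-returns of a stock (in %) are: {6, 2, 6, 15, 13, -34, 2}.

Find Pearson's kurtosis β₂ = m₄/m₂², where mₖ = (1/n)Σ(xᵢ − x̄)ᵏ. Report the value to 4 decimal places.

x̄ = 1.4286
Σ(xᵢ − x̄)² = 1615.7143 ⇒ m₂ = 230.81633
Σ(xᵢ − x̄)⁴ = 1628212.0058 ⇒ m₄ = 232601.71512
m₂² = 53276.17659
β₂ = m₄/m₂² = 232601.71512 / 53276.17659 ≈ 4.3660

4.3660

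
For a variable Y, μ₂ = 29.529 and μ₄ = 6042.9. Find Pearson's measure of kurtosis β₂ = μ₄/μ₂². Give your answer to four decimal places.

μ₂² = 29.529² = 871.96184
μ₄/μ₂² = 6042.9 / 871.96184 = 6.93023
β₂ ≈ 6.9302

6.9302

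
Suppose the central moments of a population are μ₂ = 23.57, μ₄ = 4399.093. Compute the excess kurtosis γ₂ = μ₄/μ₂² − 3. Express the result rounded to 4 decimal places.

μ₂² = 23.57² = 555.54490
μ₄/μ₂² = 4399.093 / 555.54490 = 7.91852
γ₂ = 7.91852 − 3 ≈ 4.9185

4.9185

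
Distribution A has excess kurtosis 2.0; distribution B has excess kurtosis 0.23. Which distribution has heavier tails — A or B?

Higher excess kurtosis ⇒ heavier tails relative to the normal distribution.
2.0 vs 0.23: the larger is 2.0, so A has heavier tails.

A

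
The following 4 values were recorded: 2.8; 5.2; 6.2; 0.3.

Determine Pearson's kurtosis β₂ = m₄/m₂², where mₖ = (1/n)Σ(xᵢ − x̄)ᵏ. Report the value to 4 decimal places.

1.5904

x̄ = 3.6250
Σ(xᵢ − x̄)² = 20.8475 ⇒ m₂ = 5.21188
Σ(xᵢ − x̄)⁴ = 172.8088 ⇒ m₄ = 43.20220
m₂² = 27.16364
β₂ = m₄/m₂² = 43.20220 / 27.16364 ≈ 1.5904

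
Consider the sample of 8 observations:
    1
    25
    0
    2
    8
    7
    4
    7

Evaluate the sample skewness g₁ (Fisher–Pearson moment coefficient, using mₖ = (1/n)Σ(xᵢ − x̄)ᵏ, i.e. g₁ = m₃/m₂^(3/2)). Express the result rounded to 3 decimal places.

x̄ = (1 + 25 + 0 + 2 + 8 + 7 + 4 + 7) / 8 = 6.7500
deviations (xᵢ − x̄): -5.7500, 18.2500, -6.7500, -4.7500, 1.2500, 0.2500, -2.7500, 0.2500
Σ(xᵢ − x̄)² = 443.5000 ⇒ m₂ = 443.5000/8 = 55.43750
Σ(xᵢ − x̄)³ = 5454.7500 ⇒ m₃ = 5454.7500/8 = 681.84375
m₂^(3/2) = 55.43750^(1.5) = 412.76746
g₁ = m₃ / m₂^(3/2) = 681.84375 / 412.76746 ≈ 1.652

1.652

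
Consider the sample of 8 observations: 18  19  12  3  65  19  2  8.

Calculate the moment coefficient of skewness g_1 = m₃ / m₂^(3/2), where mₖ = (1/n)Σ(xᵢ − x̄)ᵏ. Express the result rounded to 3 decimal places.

1.750

x̄ = (18 + 19 + 12 + 3 + 65 + 19 + 2 + 8) / 8 = 18.2500
deviations (xᵢ − x̄): -0.2500, 0.7500, -6.2500, -15.2500, 46.7500, 0.7500, -16.2500, -10.2500
Σ(xᵢ − x̄)² = 2827.5000 ⇒ m₂ = 2827.5000/8 = 353.43750
Σ(xᵢ − x̄)³ = 93017.2500 ⇒ m₃ = 93017.2500/8 = 11627.15625
m₂^(3/2) = 353.43750^(1.5) = 6644.60150
g_1 = m₃ / m₂^(3/2) = 11627.15625 / 6644.60150 ≈ 1.750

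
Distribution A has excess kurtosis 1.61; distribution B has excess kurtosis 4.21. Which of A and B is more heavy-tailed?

B

Higher excess kurtosis ⇒ heavier tails relative to the normal distribution.
1.61 vs 4.21: the larger is 4.21, so B has heavier tails.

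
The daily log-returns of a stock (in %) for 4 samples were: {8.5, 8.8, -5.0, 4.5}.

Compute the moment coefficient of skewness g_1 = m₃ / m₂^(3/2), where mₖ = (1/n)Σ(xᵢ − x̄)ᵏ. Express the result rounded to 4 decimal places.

x̄ = (8.5 + 8.8 - 5.0 + 4.5) / 4 = 4.2000
deviations (xᵢ − x̄): 4.3000, 4.6000, -9.2000, 0.3000
Σ(xᵢ − x̄)² = 124.3800 ⇒ m₂ = 124.3800/4 = 31.09500
Σ(xᵢ − x̄)³ = -601.8180 ⇒ m₃ = -601.8180/4 = -150.45450
m₂^(3/2) = 31.09500^(1.5) = 173.39471
g_1 = m₃ / m₂^(3/2) = -150.45450 / 173.39471 ≈ -0.8677

-0.8677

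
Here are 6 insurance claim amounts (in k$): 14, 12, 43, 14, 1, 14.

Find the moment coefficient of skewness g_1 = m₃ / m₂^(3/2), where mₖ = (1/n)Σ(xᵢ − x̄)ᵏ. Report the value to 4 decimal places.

x̄ = (14 + 12 + 43 + 14 + 1 + 14) / 6 = 16.3333
deviations (xᵢ − x̄): -2.3333, -4.3333, 26.6667, -2.3333, -15.3333, -2.3333
Σ(xᵢ − x̄)² = 981.3333 ⇒ m₂ = 981.3333/6 = 163.55556
Σ(xᵢ − x̄)³ = 15238.4444 ⇒ m₃ = 15238.4444/6 = 2539.74074
m₂^(3/2) = 163.55556^(1.5) = 2091.69304
g_1 = m₃ / m₂^(3/2) = 2539.74074 / 2091.69304 ≈ 1.2142

1.2142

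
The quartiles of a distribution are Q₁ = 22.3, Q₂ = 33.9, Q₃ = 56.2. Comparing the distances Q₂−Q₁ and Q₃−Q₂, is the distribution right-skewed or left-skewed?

Q₂ − Q₁ = 11.6;  Q₃ − Q₂ = 22.3
Q₃ − Q₂ > Q₂ − Q₁ ⇒ the upper half is more spread out ⇒ right-skewed.

right-skewed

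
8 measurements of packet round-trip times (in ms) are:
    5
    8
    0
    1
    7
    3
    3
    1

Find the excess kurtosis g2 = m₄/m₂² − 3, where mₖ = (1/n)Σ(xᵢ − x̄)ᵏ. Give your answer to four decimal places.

-1.2367

x̄ = 3.5000
Σ(xᵢ − x̄)² = 60.0000 ⇒ m₂ = 7.50000
Σ(xᵢ − x̄)⁴ = 793.5000 ⇒ m₄ = 99.18750
m₂² = 56.25000
g2 = m₄/m₂² − 3 = 1.76333 − 3 ≈ -1.2367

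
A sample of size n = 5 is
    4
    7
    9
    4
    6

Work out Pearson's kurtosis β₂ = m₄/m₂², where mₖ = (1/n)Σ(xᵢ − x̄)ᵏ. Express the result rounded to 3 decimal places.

1.759

x̄ = 6.0000
Σ(xᵢ − x̄)² = 18.0000 ⇒ m₂ = 3.60000
Σ(xᵢ − x̄)⁴ = 114.0000 ⇒ m₄ = 22.80000
m₂² = 12.96000
β₂ = m₄/m₂² = 22.80000 / 12.96000 ≈ 1.759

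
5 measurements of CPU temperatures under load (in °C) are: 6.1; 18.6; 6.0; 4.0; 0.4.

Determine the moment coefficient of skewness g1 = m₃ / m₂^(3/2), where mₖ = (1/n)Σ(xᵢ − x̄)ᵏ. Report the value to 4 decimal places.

1.0620

x̄ = (6.1 + 18.6 + 6.0 + 4.0 + 0.4) / 5 = 7.0200
deviations (xᵢ − x̄): -0.9200, 11.5800, -1.0200, -3.0200, -6.6200
Σ(xᵢ − x̄)² = 188.9280 ⇒ m₂ = 188.9280/5 = 37.78560
Σ(xᵢ − x̄)³ = 1233.3353 ⇒ m₃ = 1233.3353/5 = 246.66706
m₂^(3/2) = 37.78560^(1.5) = 232.26806
g1 = m₃ / m₂^(3/2) = 246.66706 / 232.26806 ≈ 1.0620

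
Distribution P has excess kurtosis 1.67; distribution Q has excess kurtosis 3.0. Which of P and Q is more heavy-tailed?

Q

Higher excess kurtosis ⇒ heavier tails relative to the normal distribution.
1.67 vs 3.0: the larger is 3.0, so Q has heavier tails.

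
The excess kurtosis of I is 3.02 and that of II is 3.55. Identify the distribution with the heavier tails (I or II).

Higher excess kurtosis ⇒ heavier tails relative to the normal distribution.
3.02 vs 3.55: the larger is 3.55, so II has heavier tails.

II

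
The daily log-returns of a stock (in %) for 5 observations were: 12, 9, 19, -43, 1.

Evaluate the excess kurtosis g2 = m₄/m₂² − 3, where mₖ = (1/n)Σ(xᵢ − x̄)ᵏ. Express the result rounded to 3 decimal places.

-0.077

x̄ = -0.4000
Σ(xᵢ − x̄)² = 2435.2000 ⇒ m₂ = 487.04000
Σ(xᵢ − x̄)⁴ = 3466454.1760 ⇒ m₄ = 693290.83520
m₂² = 237207.96160
g2 = m₄/m₂² − 3 = 2.92271 − 3 ≈ -0.077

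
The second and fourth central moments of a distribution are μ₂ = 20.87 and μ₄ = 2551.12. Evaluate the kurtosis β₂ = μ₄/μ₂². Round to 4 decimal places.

5.8571

μ₂² = 20.87² = 435.55690
μ₄/μ₂² = 2551.12 / 435.55690 = 5.85715
β₂ ≈ 5.8571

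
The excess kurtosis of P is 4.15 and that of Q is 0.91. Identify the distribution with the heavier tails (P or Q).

Higher excess kurtosis ⇒ heavier tails relative to the normal distribution.
4.15 vs 0.91: the larger is 4.15, so P has heavier tails.

P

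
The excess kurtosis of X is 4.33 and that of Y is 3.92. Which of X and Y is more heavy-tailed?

X

Higher excess kurtosis ⇒ heavier tails relative to the normal distribution.
4.33 vs 3.92: the larger is 4.33, so X has heavier tails.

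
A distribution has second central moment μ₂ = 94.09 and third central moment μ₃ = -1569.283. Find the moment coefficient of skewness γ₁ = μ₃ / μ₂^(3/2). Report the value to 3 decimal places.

-1.719

σ = √μ₂ = √94.09 = 9.70000
σ³ = μ₂^(3/2) = 912.67300
γ₁ = μ₃/σ³ = -1569.283 / 912.67300 ≈ -1.719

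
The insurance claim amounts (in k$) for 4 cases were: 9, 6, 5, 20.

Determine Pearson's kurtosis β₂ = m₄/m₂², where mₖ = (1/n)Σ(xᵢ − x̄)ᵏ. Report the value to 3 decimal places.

x̄ = 10.0000
Σ(xᵢ − x̄)² = 142.0000 ⇒ m₂ = 35.50000
Σ(xᵢ − x̄)⁴ = 10882.0000 ⇒ m₄ = 2720.50000
m₂² = 1260.25000
β₂ = m₄/m₂² = 2720.50000 / 1260.25000 ≈ 2.159

2.159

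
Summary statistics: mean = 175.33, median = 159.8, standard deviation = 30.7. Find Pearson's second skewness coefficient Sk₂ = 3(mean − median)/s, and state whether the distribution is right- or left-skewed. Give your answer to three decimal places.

Sk₂ = 3(175.33 − 159.8) / 30.7 = 3 × 15.5300 / 30.7
    = 46.5900 / 30.7 ≈ 1.518
Sk₂ > 0 ⇒ mean > median ⇒ right-skewed (positive skew).

1.518, right-skewed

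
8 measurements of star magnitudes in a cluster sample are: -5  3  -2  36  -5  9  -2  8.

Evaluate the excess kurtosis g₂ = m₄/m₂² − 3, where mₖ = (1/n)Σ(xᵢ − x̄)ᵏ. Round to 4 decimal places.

1.4495

x̄ = 5.2500
Σ(xᵢ − x̄)² = 1287.5000 ⇒ m₂ = 160.93750
Σ(xᵢ − x̄)⁴ = 921970.9063 ⇒ m₄ = 115246.36328
m₂² = 25900.87891
g₂ = m₄/m₂² − 3 = 4.44952 − 3 ≈ 1.4495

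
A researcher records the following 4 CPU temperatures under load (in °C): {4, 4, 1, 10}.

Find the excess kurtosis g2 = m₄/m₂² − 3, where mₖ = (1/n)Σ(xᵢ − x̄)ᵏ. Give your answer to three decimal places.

-0.903

x̄ = 4.7500
Σ(xᵢ − x̄)² = 42.7500 ⇒ m₂ = 10.68750
Σ(xᵢ − x̄)⁴ = 958.0781 ⇒ m₄ = 239.51953
m₂² = 114.22266
g2 = m₄/m₂² − 3 = 2.09695 − 3 ≈ -0.903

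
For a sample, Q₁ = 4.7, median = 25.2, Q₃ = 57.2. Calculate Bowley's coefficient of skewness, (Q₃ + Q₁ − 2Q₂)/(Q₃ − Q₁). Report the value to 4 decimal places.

numerator: Q₃ + Q₁ − 2Q₂ = 57.2 + 4.7 − 2×25.2 = 11.5000
denominator: Q₃ − Q₁ = 57.2 − 4.7 = 52.5000
Bowley skewness = 11.5000 / 52.5000 ≈ 0.2190

0.2190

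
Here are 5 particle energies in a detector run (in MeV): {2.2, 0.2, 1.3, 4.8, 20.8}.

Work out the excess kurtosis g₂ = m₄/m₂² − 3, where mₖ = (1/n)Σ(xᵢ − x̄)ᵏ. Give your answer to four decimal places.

x̄ = 5.8600
Σ(xᵢ − x̄)² = 290.5520 ⇒ m₂ = 58.11040
Σ(xᵢ − x̄)⁴ = 51459.2051 ⇒ m₄ = 10291.84102
m₂² = 3376.81859
g₂ = m₄/m₂² − 3 = 3.04779 − 3 ≈ 0.0478

0.0478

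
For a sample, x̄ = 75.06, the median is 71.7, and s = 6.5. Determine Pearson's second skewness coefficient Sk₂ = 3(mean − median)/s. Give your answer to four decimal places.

Sk₂ = 3(75.06 − 71.7) / 6.5 = 3 × 3.3600 / 6.5
    = 10.0800 / 6.5 ≈ 1.5508

1.5508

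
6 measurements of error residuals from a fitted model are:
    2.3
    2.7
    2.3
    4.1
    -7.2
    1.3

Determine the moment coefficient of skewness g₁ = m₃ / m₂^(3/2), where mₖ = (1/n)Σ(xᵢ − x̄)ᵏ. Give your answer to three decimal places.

-1.587

x̄ = (2.3 + 2.7 + 2.3 + 4.1 - 7.2 + 1.3) / 6 = 0.9167
deviations (xᵢ − x̄): 1.3833, 1.7833, 1.3833, 3.1833, -8.1167, 0.3833
Σ(xᵢ − x̄)² = 83.1683 ⇒ m₂ = 83.1683/6 = 13.86139
Σ(xᵢ − x̄)³ = -491.4474 ⇒ m₃ = -491.4474/6 = -81.90791
m₂^(3/2) = 13.86139^(1.5) = 51.60718
g₁ = m₃ / m₂^(3/2) = -81.90791 / 51.60718 ≈ -1.587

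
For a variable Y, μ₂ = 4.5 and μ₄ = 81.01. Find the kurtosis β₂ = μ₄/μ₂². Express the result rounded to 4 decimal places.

4.0005

μ₂² = 4.5² = 20.25000
μ₄/μ₂² = 81.01 / 20.25000 = 4.00049
β₂ ≈ 4.0005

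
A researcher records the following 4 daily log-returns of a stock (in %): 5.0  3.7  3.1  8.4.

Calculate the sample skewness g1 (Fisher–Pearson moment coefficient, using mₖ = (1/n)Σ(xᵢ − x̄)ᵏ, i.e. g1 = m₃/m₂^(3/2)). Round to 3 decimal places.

x̄ = (5.0 + 3.7 + 3.1 + 8.4) / 4 = 5.0500
deviations (xᵢ − x̄): -0.0500, -1.3500, -1.9500, 3.3500
Σ(xᵢ − x̄)² = 16.8500 ⇒ m₂ = 16.8500/4 = 4.21250
Σ(xᵢ − x̄)³ = 27.7200 ⇒ m₃ = 27.7200/4 = 6.93000
m₂^(3/2) = 4.21250^(1.5) = 8.64589
g1 = m₃ / m₂^(3/2) = 6.93000 / 8.64589 ≈ 0.802

0.802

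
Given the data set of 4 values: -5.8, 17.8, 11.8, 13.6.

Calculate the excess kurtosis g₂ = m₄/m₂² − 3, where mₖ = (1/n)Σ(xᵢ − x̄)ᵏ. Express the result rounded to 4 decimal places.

-0.7981

x̄ = 9.3500
Σ(xᵢ − x̄)² = 324.9900 ⇒ m₂ = 81.24750
Σ(xᵢ − x̄)⁴ = 58141.1789 ⇒ m₄ = 14535.29473
m₂² = 6601.15626
g₂ = m₄/m₂² − 3 = 2.20193 − 3 ≈ -0.7981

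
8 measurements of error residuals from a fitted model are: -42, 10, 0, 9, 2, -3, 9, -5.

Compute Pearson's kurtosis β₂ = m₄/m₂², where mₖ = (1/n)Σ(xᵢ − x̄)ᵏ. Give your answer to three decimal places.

4.919

x̄ = -2.5000
Σ(xᵢ − x̄)² = 2014.0000 ⇒ m₂ = 251.75000
Σ(xᵢ − x̄)⁴ = 2494262.5000 ⇒ m₄ = 311782.81250
m₂² = 63378.06250
β₂ = m₄/m₂² = 311782.81250 / 63378.06250 ≈ 4.919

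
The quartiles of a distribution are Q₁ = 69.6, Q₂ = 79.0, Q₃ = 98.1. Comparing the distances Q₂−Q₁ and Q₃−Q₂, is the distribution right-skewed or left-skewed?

right-skewed

Q₂ − Q₁ = 9.4;  Q₃ − Q₂ = 19.1
Q₃ − Q₂ > Q₂ − Q₁ ⇒ the upper half is more spread out ⇒ right-skewed.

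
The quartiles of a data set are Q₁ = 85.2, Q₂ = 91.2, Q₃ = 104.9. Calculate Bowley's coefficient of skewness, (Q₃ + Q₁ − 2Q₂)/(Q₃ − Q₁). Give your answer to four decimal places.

0.3909

numerator: Q₃ + Q₁ − 2Q₂ = 104.9 + 85.2 − 2×91.2 = 7.7000
denominator: Q₃ − Q₁ = 104.9 − 85.2 = 19.7000
Bowley skewness = 7.7000 / 19.7000 ≈ 0.3909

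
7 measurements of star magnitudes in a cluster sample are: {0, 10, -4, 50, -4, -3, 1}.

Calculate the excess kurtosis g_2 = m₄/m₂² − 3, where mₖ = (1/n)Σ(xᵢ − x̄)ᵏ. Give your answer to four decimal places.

1.5845

x̄ = 7.1429
Σ(xᵢ − x̄)² = 2284.8571 ⇒ m₂ = 326.40816
Σ(xᵢ − x̄)⁴ = 3419104.7872 ⇒ m₄ = 488443.54102
m₂² = 106542.28905
g_2 = m₄/m₂² − 3 = 4.58450 − 3 ≈ 1.5845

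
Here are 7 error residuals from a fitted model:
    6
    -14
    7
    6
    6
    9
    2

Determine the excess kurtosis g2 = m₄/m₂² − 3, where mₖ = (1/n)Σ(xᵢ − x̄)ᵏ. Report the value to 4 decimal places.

1.5257

x̄ = 3.1429
Σ(xᵢ − x̄)² = 368.8571 ⇒ m₂ = 52.69388
Σ(xᵢ − x̄)⁴ = 87963.8892 ⇒ m₄ = 12566.26989
m₂² = 2776.64473
g2 = m₄/m₂² − 3 = 4.52570 − 3 ≈ 1.5257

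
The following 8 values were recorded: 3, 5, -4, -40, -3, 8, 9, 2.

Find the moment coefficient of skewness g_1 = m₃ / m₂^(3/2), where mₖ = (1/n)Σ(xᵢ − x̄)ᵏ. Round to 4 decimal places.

x̄ = (3 + 5 - 4 - 40 - 3 + 8 + 9 + 2) / 8 = -2.5000
deviations (xᵢ − x̄): 5.5000, 7.5000, -1.5000, -37.5000, -0.5000, 10.5000, 11.5000, 4.5000
Σ(xᵢ − x̄)² = 1758.0000 ⇒ m₂ = 1758.0000/8 = 219.75000
Σ(xᵢ − x̄)³ = -49380.0000 ⇒ m₃ = -49380.0000/8 = -6172.50000
m₂^(3/2) = 219.75000^(1.5) = 3257.56677
g_1 = m₃ / m₂^(3/2) = -6172.50000 / 3257.56677 ≈ -1.8948

-1.8948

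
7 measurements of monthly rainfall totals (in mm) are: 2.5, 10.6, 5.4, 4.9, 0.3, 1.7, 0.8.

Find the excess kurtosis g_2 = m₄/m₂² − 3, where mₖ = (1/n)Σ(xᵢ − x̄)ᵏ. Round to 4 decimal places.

x̄ = 3.7429
Σ(xᵢ − x̄)² = 77.3371 ⇒ m₂ = 11.04816
Σ(xᵢ − x̄)⁴ = 2455.5576 ⇒ m₄ = 350.79395
m₂² = 122.06191
g_2 = m₄/m₂² − 3 = 2.87390 − 3 ≈ -0.1261

-0.1261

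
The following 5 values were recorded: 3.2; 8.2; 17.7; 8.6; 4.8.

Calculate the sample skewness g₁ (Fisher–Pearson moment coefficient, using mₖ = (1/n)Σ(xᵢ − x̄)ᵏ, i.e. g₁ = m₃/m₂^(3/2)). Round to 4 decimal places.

0.9100

x̄ = (3.2 + 8.2 + 17.7 + 8.6 + 4.8) / 5 = 8.5000
deviations (xᵢ − x̄): -5.3000, -0.3000, 9.2000, 0.1000, -3.7000
Σ(xᵢ − x̄)² = 126.5200 ⇒ m₂ = 126.5200/5 = 25.30400
Σ(xᵢ − x̄)³ = 579.1320 ⇒ m₃ = 579.1320/5 = 115.82640
m₂^(3/2) = 25.30400^(1.5) = 127.28692
g₁ = m₃ / m₂^(3/2) = 115.82640 / 127.28692 ≈ 0.9100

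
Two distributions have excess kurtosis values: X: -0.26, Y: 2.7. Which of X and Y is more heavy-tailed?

Y

Higher excess kurtosis ⇒ heavier tails relative to the normal distribution.
-0.26 vs 2.7: the larger is 2.7, so Y has heavier tails. (Y is leptokurtic — heavier-than-normal tails; the other is platykurtic.)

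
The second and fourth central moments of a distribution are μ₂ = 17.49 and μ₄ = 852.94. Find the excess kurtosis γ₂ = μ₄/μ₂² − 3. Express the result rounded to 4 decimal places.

μ₂² = 17.49² = 305.90010
μ₄/μ₂² = 852.94 / 305.90010 = 2.78830
γ₂ = 2.78830 − 3 ≈ -0.2117

-0.2117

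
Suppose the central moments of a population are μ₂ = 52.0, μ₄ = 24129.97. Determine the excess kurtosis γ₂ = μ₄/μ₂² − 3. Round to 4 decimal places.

μ₂² = 52.0² = 2704.00000
μ₄/μ₂² = 24129.97 / 2704.00000 = 8.92381
γ₂ = 8.92381 − 3 ≈ 5.9238

5.9238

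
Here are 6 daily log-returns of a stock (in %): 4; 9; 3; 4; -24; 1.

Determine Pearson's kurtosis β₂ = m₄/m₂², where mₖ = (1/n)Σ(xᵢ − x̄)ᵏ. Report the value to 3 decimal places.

x̄ = -0.5000
Σ(xᵢ − x̄)² = 697.5000 ⇒ m₂ = 116.25000
Σ(xᵢ − x̄)⁴ = 314100.3750 ⇒ m₄ = 52350.06250
m₂² = 13514.06250
β₂ = m₄/m₂² = 52350.06250 / 13514.06250 ≈ 3.874

3.874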